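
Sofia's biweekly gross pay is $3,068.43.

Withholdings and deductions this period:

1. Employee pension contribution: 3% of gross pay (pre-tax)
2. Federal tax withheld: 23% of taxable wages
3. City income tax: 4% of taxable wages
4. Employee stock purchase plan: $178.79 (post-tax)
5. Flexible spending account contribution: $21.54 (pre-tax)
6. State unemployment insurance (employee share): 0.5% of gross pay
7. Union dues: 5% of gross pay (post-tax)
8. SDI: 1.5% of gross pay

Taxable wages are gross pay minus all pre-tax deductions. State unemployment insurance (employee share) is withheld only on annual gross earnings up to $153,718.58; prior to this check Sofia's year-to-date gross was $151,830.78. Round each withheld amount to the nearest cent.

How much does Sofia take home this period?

Flexible spending account contribution: $21.54
Employee pension contribution: $3,068.43 × 0.03 = $92.05
Pre-tax total = $21.54 + $92.05 = $113.59
Taxable wages = $3,068.43 − $113.59 = $2,954.84
City income tax: $2,954.84 × 0.04 = $118.19
Federal tax withheld: $2,954.84 × 0.23 = $679.61
State unemployment insurance (employee share): only $153,718.58 − $151,830.78 = $1,887.80 of this check is subject → $1,887.80 × 0.005 = $9.44
SDI: $3,068.43 × 0.015 = $46.03
Union dues: $3,068.43 × 0.05 = $153.42
Employee stock purchase plan: $178.79
Total deductions = $21.54 + $92.05 + $118.19 + $679.61 + $9.44 + $46.03 + $153.42 + $178.79 = $1,299.07
Net pay = $3,068.43 − $1,299.07 = $1,769.36

$1,769.36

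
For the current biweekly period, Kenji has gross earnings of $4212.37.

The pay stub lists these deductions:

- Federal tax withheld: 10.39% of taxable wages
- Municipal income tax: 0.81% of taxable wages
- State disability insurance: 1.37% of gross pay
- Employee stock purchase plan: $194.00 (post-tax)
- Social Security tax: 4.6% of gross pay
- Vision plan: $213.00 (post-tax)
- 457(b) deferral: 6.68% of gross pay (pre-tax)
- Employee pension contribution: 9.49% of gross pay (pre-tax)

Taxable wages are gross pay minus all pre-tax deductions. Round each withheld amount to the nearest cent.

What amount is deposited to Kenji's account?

$2477.26

Employee pension contribution: $4212.37 × 0.0949 = $399.75
457(b) deferral: $4212.37 × 0.0668 = $281.39
Pre-tax total = $399.75 + $281.39 = $681.14
Taxable wages = $4212.37 − $681.14 = $3531.23
Municipal income tax: $3531.23 × 0.0081 = $28.60
Federal tax withheld: $3531.23 × 0.1039 = $366.89
State disability insurance: $4212.37 × 0.0137 = $57.71
Social Security tax: $4212.37 × 0.046 = $193.77
Employee stock purchase plan: $194.00
Vision plan: $213.00
Total deductions = $399.75 + $281.39 + $28.60 + $366.89 + $57.71 + $193.77 + $194.00 + $213.00 = $1735.11
Net pay = $4212.37 − $1735.11 = $2477.26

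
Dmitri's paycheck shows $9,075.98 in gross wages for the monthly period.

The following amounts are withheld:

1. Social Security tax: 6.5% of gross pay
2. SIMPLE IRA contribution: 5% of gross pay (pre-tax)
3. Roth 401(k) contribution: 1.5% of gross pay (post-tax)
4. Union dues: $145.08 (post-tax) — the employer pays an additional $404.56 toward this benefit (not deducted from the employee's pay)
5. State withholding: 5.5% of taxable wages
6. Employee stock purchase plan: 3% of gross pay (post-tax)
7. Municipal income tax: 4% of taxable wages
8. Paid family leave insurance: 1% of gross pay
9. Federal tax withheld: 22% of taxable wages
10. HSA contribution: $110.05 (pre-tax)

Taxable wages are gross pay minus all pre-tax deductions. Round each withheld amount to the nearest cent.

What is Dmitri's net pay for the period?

$4,596.60

HSA contribution: $110.05
SIMPLE IRA contribution: $9,075.98 × 0.05 = $453.80
Pre-tax total = $110.05 + $453.80 = $563.85
Taxable wages = $9,075.98 − $563.85 = $8,512.13
State withholding: $8,512.13 × 0.055 = $468.17
Municipal income tax: $8,512.13 × 0.04 = $340.49
Federal tax withheld: $8,512.13 × 0.22 = $1,872.67
Social Security tax: $9,075.98 × 0.065 = $589.94
Paid family leave insurance: $9,075.98 × 0.01 = $90.76
Roth 401(k) contribution: $9,075.98 × 0.015 = $136.14
Employee stock purchase plan: $9,075.98 × 0.03 = $272.28
Union dues: $145.08
(Employer's $404.56 toward union dues is not withheld from the employee.)
Total deductions = $110.05 + $453.80 + $468.17 + $340.49 + $1,872.67 + $589.94 + $90.76 + $136.14 + $272.28 + $145.08 = $4,479.38
Net pay = $9,075.98 − $4,479.38 = $4,596.60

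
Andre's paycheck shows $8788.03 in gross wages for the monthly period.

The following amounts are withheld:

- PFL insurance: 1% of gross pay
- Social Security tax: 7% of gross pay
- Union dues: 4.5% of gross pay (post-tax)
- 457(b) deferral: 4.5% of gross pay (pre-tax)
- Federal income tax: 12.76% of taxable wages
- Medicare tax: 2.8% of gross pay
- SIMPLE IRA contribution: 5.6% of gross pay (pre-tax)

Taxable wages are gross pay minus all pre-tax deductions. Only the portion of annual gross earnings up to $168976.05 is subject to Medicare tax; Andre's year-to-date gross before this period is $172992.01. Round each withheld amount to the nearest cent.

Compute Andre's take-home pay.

$5793.84

SIMPLE IRA contribution: $8788.03 × 0.056 = $492.13
457(b) deferral: $8788.03 × 0.045 = $395.46
Pre-tax total = $492.13 + $395.46 = $887.59
Taxable wages = $8788.03 − $887.59 = $7900.44
Federal income tax: $7900.44 × 0.1276 = $1008.10
PFL insurance: $8788.03 × 0.01 = $87.88
Social Security tax: $8788.03 × 0.07 = $615.16
Medicare tax: annual cap $168976.05 already reached (YTD $172992.01), so $0.00
Union dues: $8788.03 × 0.045 = $395.46
Total deductions = $492.13 + $395.46 + $1008.10 + $87.88 + $615.16 + $0.00 + $395.46 = $2994.19
Net pay = $8788.03 − $2994.19 = $5793.84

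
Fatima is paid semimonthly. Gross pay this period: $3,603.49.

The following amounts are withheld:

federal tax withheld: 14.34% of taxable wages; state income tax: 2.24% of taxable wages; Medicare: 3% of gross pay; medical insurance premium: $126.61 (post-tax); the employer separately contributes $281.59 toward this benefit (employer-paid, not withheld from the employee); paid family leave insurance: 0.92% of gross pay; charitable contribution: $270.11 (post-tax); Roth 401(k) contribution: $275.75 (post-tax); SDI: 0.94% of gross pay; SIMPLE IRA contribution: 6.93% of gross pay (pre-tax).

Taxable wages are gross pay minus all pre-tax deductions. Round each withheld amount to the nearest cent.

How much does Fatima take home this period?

SIMPLE IRA contribution: $3,603.49 × 0.0693 = $249.72
Taxable wages = $3,603.49 − $249.72 = $3,353.77
State income tax: $3,353.77 × 0.0224 = $75.12
Federal tax withheld: $3,353.77 × 0.1434 = $480.93
Medicare: $3,603.49 × 0.03 = $108.10
SDI: $3,603.49 × 0.0094 = $33.87
Paid family leave insurance: $3,603.49 × 0.0092 = $33.15
Charitable contribution: $270.11
Roth 401(k) contribution: $275.75
Medical insurance premium: $126.61
(Employer's $281.59 toward medical insurance premium is not withheld from the employee.)
Total deductions = $249.72 + $75.12 + $480.93 + $108.10 + $33.87 + $33.15 + $270.11 + $275.75 + $126.61 = $1,653.36
Net pay = $3,603.49 − $1,653.36 = $1,950.13

$1,950.13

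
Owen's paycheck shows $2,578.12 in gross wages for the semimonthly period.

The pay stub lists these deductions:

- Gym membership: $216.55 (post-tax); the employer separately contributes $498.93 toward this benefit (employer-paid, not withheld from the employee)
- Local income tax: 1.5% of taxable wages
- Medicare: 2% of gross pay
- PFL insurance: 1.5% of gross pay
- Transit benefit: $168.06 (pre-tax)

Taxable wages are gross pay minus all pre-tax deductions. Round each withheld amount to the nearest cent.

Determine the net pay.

$2,067.13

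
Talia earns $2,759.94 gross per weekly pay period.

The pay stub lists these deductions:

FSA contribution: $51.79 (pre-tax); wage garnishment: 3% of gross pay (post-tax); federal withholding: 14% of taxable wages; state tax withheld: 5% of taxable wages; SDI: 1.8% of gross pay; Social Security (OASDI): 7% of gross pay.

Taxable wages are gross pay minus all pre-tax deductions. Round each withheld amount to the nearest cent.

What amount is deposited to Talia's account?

$1,867.92

FSA contribution: $51.79
Taxable wages = $2,759.94 − $51.79 = $2,708.15
Federal withholding: $2,708.15 × 0.14 = $379.14
State tax withheld: $2,708.15 × 0.05 = $135.41
Social Security (OASDI): $2,759.94 × 0.07 = $193.20
SDI: $2,759.94 × 0.018 = $49.68
Wage garnishment: $2,759.94 × 0.03 = $82.80
Total deductions = $51.79 + $379.14 + $135.41 + $193.20 + $49.68 + $82.80 = $892.02
Net pay = $2,759.94 − $892.02 = $1,867.92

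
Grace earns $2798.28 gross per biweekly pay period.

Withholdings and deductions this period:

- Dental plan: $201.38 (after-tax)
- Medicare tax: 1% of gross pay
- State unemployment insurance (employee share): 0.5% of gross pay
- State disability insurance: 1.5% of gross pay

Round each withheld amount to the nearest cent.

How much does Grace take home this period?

State disability insurance: $2798.28 × 0.015 = $41.97
Medicare tax: $2798.28 × 0.01 = $27.98
State unemployment insurance (employee share): $2798.28 × 0.005 = $13.99
Dental plan: $201.38
Total deductions = $41.97 + $27.98 + $13.99 + $201.38 = $285.32
Net pay = $2798.28 − $285.32 = $2512.96

$2512.96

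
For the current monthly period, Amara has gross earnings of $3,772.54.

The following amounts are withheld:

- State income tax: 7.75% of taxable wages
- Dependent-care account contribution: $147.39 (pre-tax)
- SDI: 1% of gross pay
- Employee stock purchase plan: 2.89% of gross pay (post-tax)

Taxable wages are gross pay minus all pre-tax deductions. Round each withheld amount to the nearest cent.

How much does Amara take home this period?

Dependent-care account contribution: $147.39
Taxable wages = $3,772.54 − $147.39 = $3,625.15
State income tax: $3,625.15 × 0.0775 = $280.95
SDI: $3,772.54 × 0.01 = $37.73
Employee stock purchase plan: $3,772.54 × 0.0289 = $109.03
Total deductions = $147.39 + $280.95 + $37.73 + $109.03 = $575.10
Net pay = $3,772.54 − $575.10 = $3,197.44

$3,197.44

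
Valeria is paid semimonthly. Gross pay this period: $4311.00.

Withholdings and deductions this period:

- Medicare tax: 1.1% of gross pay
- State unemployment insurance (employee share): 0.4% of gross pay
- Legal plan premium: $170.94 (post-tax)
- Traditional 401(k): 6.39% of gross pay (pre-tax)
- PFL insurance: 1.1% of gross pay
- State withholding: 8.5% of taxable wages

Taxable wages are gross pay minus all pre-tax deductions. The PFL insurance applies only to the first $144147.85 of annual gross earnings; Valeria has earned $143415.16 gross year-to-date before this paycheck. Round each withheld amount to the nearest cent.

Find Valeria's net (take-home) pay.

$3448.85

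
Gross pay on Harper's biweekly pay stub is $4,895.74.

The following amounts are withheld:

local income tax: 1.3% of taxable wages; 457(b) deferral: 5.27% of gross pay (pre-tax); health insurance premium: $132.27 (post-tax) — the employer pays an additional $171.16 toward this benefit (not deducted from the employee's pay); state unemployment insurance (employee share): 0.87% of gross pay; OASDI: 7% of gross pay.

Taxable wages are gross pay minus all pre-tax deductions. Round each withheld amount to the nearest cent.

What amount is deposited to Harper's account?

457(b) deferral: $4,895.74 × 0.0527 = $258.01
Taxable wages = $4,895.74 − $258.01 = $4,637.73
Local income tax: $4,637.73 × 0.013 = $60.29
OASDI: $4,895.74 × 0.07 = $342.70
State unemployment insurance (employee share): $4,895.74 × 0.0087 = $42.59
Health insurance premium: $132.27
(Employer's $171.16 toward health insurance premium is not withheld from the employee.)
Total deductions = $258.01 + $60.29 + $342.70 + $42.59 + $132.27 = $835.86
Net pay = $4,895.74 − $835.86 = $4,059.88

$4,059.88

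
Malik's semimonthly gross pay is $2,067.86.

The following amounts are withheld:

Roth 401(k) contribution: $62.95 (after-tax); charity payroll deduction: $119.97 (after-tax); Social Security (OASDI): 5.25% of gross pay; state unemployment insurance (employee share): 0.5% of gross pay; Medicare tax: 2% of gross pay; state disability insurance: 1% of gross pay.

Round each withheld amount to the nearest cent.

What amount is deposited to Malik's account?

$1,704.00

State unemployment insurance (employee share): $2,067.86 × 0.005 = $10.34
Medicare tax: $2,067.86 × 0.02 = $41.36
State disability insurance: $2,067.86 × 0.01 = $20.68
Social Security (OASDI): $2,067.86 × 0.0525 = $108.56
Roth 401(k) contribution: $62.95
Charity payroll deduction: $119.97
Total deductions = $10.34 + $41.36 + $20.68 + $108.56 + $62.95 + $119.97 = $363.86
Net pay = $2,067.86 − $363.86 = $1,704.00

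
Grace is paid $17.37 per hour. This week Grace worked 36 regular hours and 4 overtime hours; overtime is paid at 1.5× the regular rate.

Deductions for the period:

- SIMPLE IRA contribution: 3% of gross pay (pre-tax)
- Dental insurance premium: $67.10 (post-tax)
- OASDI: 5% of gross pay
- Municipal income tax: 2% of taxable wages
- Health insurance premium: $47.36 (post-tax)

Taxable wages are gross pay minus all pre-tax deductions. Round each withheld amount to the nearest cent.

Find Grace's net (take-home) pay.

$542.56

Regular pay: 36 × $17.37 = $625.32
Overtime pay: 4 × $17.37 × 1.5 = $104.22
Gross pay = $625.32 + $104.22 = $729.54
SIMPLE IRA contribution: $729.54 × 0.03 = $21.89
Taxable wages = $729.54 − $21.89 = $707.65
Municipal income tax: $707.65 × 0.02 = $14.15
OASDI: $729.54 × 0.05 = $36.48
Dental insurance premium: $67.10
Health insurance premium: $47.36
Total deductions = $21.89 + $14.15 + $36.48 + $67.10 + $47.36 = $186.98
Net pay = $729.54 − $186.98 = $542.56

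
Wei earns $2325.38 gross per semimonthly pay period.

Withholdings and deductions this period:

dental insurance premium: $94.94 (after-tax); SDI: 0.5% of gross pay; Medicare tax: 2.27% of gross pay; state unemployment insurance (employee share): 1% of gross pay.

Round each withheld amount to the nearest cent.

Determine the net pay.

$2142.77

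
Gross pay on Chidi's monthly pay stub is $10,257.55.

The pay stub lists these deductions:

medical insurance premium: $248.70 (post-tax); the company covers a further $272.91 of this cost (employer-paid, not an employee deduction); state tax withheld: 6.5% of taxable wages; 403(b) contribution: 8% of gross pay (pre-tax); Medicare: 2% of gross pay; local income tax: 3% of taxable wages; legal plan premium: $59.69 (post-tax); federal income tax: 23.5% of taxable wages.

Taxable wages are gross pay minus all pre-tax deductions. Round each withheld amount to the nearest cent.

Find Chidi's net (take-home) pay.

$5,809.22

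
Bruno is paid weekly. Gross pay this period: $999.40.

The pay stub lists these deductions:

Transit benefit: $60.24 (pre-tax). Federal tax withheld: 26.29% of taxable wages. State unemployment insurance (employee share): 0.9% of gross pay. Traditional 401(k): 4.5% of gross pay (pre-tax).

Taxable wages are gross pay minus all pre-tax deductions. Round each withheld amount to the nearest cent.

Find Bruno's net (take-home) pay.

Transit benefit: $60.24
Traditional 401(k): $999.40 × 0.045 = $44.97
Pre-tax total = $60.24 + $44.97 = $105.21
Taxable wages = $999.40 − $105.21 = $894.19
Federal tax withheld: $894.19 × 0.2629 = $235.08
State unemployment insurance (employee share): $999.40 × 0.009 = $8.99
Total deductions = $60.24 + $44.97 + $235.08 + $8.99 = $349.28
Net pay = $999.40 − $349.28 = $650.12

$650.12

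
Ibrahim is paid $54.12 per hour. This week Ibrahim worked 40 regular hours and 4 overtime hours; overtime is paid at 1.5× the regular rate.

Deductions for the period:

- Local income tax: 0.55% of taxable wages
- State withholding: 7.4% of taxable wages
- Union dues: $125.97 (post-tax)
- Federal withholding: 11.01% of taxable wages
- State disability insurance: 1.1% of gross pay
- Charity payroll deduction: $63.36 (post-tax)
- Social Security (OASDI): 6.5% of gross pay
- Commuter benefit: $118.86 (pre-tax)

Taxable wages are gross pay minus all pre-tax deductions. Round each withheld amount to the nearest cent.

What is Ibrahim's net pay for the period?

Regular pay: 40 × $54.12 = $2164.80
Overtime pay: 4 × $54.12 × 1.5 = $324.72
Gross pay = $2164.80 + $324.72 = $2489.52
Commuter benefit: $118.86
Taxable wages = $2489.52 − $118.86 = $2370.66
Federal withholding: $2370.66 × 0.1101 = $261.01
State withholding: $2370.66 × 0.074 = $175.43
Local income tax: $2370.66 × 0.0055 = $13.04
Social Security (OASDI): $2489.52 × 0.065 = $161.82
State disability insurance: $2489.52 × 0.011 = $27.38
Charity payroll deduction: $63.36
Union dues: $125.97
Total deductions = $118.86 + $261.01 + $175.43 + $13.04 + $161.82 + $27.38 + $63.36 + $125.97 = $946.87
Net pay = $2489.52 − $946.87 = $1542.65

$1542.65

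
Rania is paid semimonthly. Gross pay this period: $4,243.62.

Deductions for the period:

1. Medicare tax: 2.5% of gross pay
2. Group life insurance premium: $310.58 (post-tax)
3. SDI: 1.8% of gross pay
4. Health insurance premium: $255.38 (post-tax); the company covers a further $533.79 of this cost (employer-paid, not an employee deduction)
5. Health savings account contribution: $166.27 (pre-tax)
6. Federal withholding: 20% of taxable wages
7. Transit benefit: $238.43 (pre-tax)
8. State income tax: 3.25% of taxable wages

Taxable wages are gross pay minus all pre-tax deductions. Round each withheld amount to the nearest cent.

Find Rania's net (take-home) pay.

$2,197.94

Health savings account contribution: $166.27
Transit benefit: $238.43
Pre-tax total = $166.27 + $238.43 = $404.70
Taxable wages = $4,243.62 − $404.70 = $3,838.92
Federal withholding: $3,838.92 × 0.2 = $767.78
State income tax: $3,838.92 × 0.0325 = $124.76
SDI: $4,243.62 × 0.018 = $76.39
Medicare tax: $4,243.62 × 0.025 = $106.09
Group life insurance premium: $310.58
Health insurance premium: $255.38
(Employer's $533.79 toward health insurance premium is not withheld from the employee.)
Total deductions = $166.27 + $238.43 + $767.78 + $124.76 + $76.39 + $106.09 + $310.58 + $255.38 = $2,045.68
Net pay = $4,243.62 − $2,045.68 = $2,197.94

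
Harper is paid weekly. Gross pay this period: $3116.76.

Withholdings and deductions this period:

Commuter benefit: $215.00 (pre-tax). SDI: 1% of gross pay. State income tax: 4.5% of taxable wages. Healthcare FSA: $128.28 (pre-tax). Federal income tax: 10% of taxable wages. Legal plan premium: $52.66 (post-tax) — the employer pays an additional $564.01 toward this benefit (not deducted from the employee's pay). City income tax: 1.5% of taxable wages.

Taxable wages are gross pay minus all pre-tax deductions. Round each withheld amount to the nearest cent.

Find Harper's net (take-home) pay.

$2245.89

Commuter benefit: $215.00
Healthcare FSA: $128.28
Pre-tax total = $215.00 + $128.28 = $343.28
Taxable wages = $3116.76 − $343.28 = $2773.48
City income tax: $2773.48 × 0.015 = $41.60
Federal income tax: $2773.48 × 0.1 = $277.35
State income tax: $2773.48 × 0.045 = $124.81
SDI: $3116.76 × 0.01 = $31.17
Legal plan premium: $52.66
(Employer's $564.01 toward legal plan premium is not withheld from the employee.)
Total deductions = $215.00 + $128.28 + $41.60 + $277.35 + $124.81 + $31.17 + $52.66 = $870.87
Net pay = $3116.76 − $870.87 = $2245.89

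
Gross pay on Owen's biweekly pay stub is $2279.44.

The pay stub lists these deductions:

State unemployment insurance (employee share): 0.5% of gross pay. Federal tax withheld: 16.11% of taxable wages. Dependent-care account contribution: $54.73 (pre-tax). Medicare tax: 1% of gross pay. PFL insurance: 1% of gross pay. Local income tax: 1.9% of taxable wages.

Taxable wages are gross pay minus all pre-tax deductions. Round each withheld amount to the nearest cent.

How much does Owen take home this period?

$1767.06

Dependent-care account contribution: $54.73
Taxable wages = $2279.44 − $54.73 = $2224.71
Federal tax withheld: $2224.71 × 0.1611 = $358.40
Local income tax: $2224.71 × 0.019 = $42.27
State unemployment insurance (employee share): $2279.44 × 0.005 = $11.40
Medicare tax: $2279.44 × 0.01 = $22.79
PFL insurance: $2279.44 × 0.01 = $22.79
Total deductions = $54.73 + $358.40 + $42.27 + $11.40 + $22.79 + $22.79 = $512.38
Net pay = $2279.44 − $512.38 = $1767.06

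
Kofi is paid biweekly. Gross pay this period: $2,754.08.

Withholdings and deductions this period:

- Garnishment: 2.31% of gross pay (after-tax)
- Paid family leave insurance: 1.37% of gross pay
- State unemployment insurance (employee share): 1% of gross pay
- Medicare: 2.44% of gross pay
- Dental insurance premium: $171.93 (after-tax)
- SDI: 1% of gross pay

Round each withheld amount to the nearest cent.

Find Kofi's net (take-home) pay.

Paid family leave insurance: $2,754.08 × 0.0137 = $37.73
SDI: $2,754.08 × 0.01 = $27.54
State unemployment insurance (employee share): $2,754.08 × 0.01 = $27.54
Medicare: $2,754.08 × 0.0244 = $67.20
Dental insurance premium: $171.93
Garnishment: $2,754.08 × 0.0231 = $63.62
Total deductions = $37.73 + $27.54 + $27.54 + $67.20 + $171.93 + $63.62 = $395.56
Net pay = $2,754.08 − $395.56 = $2,358.52

$2,358.52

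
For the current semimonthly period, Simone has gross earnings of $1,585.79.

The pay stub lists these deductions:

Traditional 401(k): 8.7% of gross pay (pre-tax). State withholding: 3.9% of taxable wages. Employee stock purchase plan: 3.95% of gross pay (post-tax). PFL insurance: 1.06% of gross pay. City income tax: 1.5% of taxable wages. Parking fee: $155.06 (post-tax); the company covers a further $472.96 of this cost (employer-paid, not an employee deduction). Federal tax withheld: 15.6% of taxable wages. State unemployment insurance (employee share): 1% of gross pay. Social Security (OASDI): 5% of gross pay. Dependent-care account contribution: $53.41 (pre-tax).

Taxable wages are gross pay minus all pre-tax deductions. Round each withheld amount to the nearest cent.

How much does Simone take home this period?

$771.93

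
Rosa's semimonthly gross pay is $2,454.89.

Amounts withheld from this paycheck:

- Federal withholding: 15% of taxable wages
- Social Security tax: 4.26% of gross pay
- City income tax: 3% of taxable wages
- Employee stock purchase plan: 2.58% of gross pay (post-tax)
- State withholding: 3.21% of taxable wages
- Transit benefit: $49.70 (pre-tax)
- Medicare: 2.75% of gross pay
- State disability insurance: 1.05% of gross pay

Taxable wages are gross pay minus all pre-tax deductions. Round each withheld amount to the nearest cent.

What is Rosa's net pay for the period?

$1,633.83

Transit benefit: $49.70
Taxable wages = $2,454.89 − $49.70 = $2,405.19
State withholding: $2,405.19 × 0.0321 = $77.21
City income tax: $2,405.19 × 0.03 = $72.16
Federal withholding: $2,405.19 × 0.15 = $360.78
State disability insurance: $2,454.89 × 0.0105 = $25.78
Social Security tax: $2,454.89 × 0.0426 = $104.58
Medicare: $2,454.89 × 0.0275 = $67.51
Employee stock purchase plan: $2,454.89 × 0.0258 = $63.34
Total deductions = $49.70 + $77.21 + $72.16 + $360.78 + $25.78 + $104.58 + $67.51 + $63.34 = $821.06
Net pay = $2,454.89 − $821.06 = $1,633.83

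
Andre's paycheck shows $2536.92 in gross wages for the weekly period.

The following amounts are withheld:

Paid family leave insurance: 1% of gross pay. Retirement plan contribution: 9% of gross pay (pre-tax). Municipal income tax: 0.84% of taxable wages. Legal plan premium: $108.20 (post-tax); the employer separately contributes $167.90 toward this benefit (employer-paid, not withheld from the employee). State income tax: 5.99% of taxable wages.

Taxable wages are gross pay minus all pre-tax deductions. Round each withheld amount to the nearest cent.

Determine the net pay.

Retirement plan contribution: $2536.92 × 0.09 = $228.32
Taxable wages = $2536.92 − $228.32 = $2308.60
Municipal income tax: $2308.60 × 0.0084 = $19.39
State income tax: $2308.60 × 0.0599 = $138.29
Paid family leave insurance: $2536.92 × 0.01 = $25.37
Legal plan premium: $108.20
(Employer's $167.90 toward legal plan premium is not withheld from the employee.)
Total deductions = $228.32 + $19.39 + $138.29 + $25.37 + $108.20 = $519.57
Net pay = $2536.92 − $519.57 = $2017.35

$2017.35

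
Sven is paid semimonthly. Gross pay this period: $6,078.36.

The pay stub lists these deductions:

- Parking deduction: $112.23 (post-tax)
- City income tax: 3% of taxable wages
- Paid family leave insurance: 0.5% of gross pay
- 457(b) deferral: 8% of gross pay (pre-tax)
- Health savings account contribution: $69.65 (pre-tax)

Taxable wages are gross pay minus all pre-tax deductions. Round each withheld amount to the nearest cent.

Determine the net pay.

$5,214.15

457(b) deferral: $6,078.36 × 0.08 = $486.27
Health savings account contribution: $69.65
Pre-tax total = $486.27 + $69.65 = $555.92
Taxable wages = $6,078.36 − $555.92 = $5,522.44
City income tax: $5,522.44 × 0.03 = $165.67
Paid family leave insurance: $6,078.36 × 0.005 = $30.39
Parking deduction: $112.23
Total deductions = $486.27 + $69.65 + $165.67 + $30.39 + $112.23 = $864.21
Net pay = $6,078.36 − $864.21 = $5,214.15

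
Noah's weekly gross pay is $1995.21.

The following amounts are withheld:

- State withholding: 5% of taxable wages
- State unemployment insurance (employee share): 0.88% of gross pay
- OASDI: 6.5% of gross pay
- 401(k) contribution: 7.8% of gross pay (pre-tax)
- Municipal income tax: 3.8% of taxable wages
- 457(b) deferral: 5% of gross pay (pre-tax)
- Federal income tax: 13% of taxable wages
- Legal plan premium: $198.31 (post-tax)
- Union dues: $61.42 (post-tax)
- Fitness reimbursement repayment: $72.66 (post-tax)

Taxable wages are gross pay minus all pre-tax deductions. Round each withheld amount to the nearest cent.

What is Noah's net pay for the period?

$880.90

401(k) contribution: $1995.21 × 0.078 = $155.63
457(b) deferral: $1995.21 × 0.05 = $99.76
Pre-tax total = $155.63 + $99.76 = $255.39
Taxable wages = $1995.21 − $255.39 = $1739.82
Municipal income tax: $1739.82 × 0.038 = $66.11
Federal income tax: $1739.82 × 0.13 = $226.18
State withholding: $1739.82 × 0.05 = $86.99
State unemployment insurance (employee share): $1995.21 × 0.0088 = $17.56
OASDI: $1995.21 × 0.065 = $129.69
Legal plan premium: $198.31
Union dues: $61.42
Fitness reimbursement repayment: $72.66
Total deductions = $155.63 + $99.76 + $66.11 + $226.18 + $86.99 + $17.56 + $129.69 + $198.31 + $61.42 + $72.66 = $1114.31
Net pay = $1995.21 − $1114.31 = $880.90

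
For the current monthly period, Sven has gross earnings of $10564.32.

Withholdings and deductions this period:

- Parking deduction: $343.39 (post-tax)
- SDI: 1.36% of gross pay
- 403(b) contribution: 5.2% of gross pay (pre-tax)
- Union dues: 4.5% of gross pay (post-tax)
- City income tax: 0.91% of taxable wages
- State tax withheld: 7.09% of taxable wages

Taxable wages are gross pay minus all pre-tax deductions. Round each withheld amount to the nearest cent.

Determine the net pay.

$8251.33

403(b) contribution: $10564.32 × 0.052 = $549.34
Taxable wages = $10564.32 − $549.34 = $10014.98
State tax withheld: $10014.98 × 0.0709 = $710.06
City income tax: $10014.98 × 0.0091 = $91.14
SDI: $10564.32 × 0.0136 = $143.67
Union dues: $10564.32 × 0.045 = $475.39
Parking deduction: $343.39
Total deductions = $549.34 + $710.06 + $91.14 + $143.67 + $475.39 + $343.39 = $2312.99
Net pay = $10564.32 − $2312.99 = $8251.33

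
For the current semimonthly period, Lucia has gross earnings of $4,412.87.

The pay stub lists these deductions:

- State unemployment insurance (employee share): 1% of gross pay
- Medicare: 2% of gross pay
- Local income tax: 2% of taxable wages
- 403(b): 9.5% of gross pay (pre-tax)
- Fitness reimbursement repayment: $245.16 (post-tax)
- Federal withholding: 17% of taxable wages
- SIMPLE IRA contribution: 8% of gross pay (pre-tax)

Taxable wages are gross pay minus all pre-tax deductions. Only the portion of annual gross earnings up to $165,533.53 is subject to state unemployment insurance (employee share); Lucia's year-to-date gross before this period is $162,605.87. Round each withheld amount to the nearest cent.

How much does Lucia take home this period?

$2,586.20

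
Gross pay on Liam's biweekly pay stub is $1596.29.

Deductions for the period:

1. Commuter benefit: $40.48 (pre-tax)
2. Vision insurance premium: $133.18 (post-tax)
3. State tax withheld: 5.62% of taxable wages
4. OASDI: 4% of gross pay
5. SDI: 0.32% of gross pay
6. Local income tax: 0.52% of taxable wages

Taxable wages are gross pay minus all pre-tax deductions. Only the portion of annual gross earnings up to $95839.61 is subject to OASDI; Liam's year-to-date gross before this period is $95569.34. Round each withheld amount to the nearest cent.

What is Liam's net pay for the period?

Commuter benefit: $40.48
Taxable wages = $1596.29 − $40.48 = $1555.81
Local income tax: $1555.81 × 0.0052 = $8.09
State tax withheld: $1555.81 × 0.0562 = $87.44
SDI: $1596.29 × 0.0032 = $5.11
OASDI: only $95839.61 − $95569.34 = $270.27 of this check is subject → $270.27 × 0.04 = $10.81
Vision insurance premium: $133.18
Total deductions = $40.48 + $8.09 + $87.44 + $5.11 + $10.81 + $133.18 = $285.11
Net pay = $1596.29 − $285.11 = $1311.18

$1311.18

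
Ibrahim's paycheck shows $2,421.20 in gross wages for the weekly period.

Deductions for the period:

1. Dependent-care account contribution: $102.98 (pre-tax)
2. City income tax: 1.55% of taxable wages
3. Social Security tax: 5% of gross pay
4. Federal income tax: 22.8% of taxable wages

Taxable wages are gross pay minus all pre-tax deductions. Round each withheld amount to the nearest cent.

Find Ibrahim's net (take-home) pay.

$1,632.68

Dependent-care account contribution: $102.98
Taxable wages = $2,421.20 − $102.98 = $2,318.22
Federal income tax: $2,318.22 × 0.228 = $528.55
City income tax: $2,318.22 × 0.0155 = $35.93
Social Security tax: $2,421.20 × 0.05 = $121.06
Total deductions = $102.98 + $528.55 + $35.93 + $121.06 = $788.52
Net pay = $2,421.20 − $788.52 = $1,632.68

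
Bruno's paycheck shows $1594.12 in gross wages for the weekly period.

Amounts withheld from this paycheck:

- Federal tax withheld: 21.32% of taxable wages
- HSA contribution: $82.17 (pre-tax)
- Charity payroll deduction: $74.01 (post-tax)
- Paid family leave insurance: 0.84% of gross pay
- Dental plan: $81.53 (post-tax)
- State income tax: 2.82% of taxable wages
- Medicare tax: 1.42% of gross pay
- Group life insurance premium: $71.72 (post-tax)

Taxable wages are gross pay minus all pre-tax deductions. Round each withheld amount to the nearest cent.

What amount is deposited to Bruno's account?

$883.67

HSA contribution: $82.17
Taxable wages = $1594.12 − $82.17 = $1511.95
State income tax: $1511.95 × 0.0282 = $42.64
Federal tax withheld: $1511.95 × 0.2132 = $322.35
Paid family leave insurance: $1594.12 × 0.0084 = $13.39
Medicare tax: $1594.12 × 0.0142 = $22.64
Charity payroll deduction: $74.01
Dental plan: $81.53
Group life insurance premium: $71.72
Total deductions = $82.17 + $42.64 + $322.35 + $13.39 + $22.64 + $74.01 + $81.53 + $71.72 = $710.45
Net pay = $1594.12 − $710.45 = $883.67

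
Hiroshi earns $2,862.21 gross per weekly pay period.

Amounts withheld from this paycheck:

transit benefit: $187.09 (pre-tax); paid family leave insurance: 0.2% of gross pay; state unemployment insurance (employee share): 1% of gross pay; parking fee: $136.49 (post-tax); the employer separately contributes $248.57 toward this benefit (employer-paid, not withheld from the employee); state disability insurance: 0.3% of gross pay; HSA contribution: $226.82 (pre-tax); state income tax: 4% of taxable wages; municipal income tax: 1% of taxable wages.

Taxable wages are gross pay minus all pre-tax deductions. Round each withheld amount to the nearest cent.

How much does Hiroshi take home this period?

$2,146.47

HSA contribution: $226.82
Transit benefit: $187.09
Pre-tax total = $226.82 + $187.09 = $413.91
Taxable wages = $2,862.21 − $413.91 = $2,448.30
State income tax: $2,448.30 × 0.04 = $97.93
Municipal income tax: $2,448.30 × 0.01 = $24.48
State disability insurance: $2,862.21 × 0.003 = $8.59
Paid family leave insurance: $2,862.21 × 0.002 = $5.72
State unemployment insurance (employee share): $2,862.21 × 0.01 = $28.62
Parking fee: $136.49
(Employer's $248.57 toward parking fee is not withheld from the employee.)
Total deductions = $226.82 + $187.09 + $97.93 + $24.48 + $8.59 + $5.72 + $28.62 + $136.49 = $715.74
Net pay = $2,862.21 − $715.74 = $2,146.47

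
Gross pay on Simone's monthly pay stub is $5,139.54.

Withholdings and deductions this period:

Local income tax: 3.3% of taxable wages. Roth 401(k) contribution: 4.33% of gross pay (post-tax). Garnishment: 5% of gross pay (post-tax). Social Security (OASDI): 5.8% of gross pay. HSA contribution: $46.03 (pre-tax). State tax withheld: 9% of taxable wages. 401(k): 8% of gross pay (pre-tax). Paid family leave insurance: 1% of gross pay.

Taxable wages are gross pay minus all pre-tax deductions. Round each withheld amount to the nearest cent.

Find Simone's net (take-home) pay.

401(k): $5,139.54 × 0.08 = $411.16
HSA contribution: $46.03
Pre-tax total = $411.16 + $46.03 = $457.19
Taxable wages = $5,139.54 − $457.19 = $4,682.35
Local income tax: $4,682.35 × 0.033 = $154.52
State tax withheld: $4,682.35 × 0.09 = $421.41
Social Security (OASDI): $5,139.54 × 0.058 = $298.09
Paid family leave insurance: $5,139.54 × 0.01 = $51.40
Garnishment: $5,139.54 × 0.05 = $256.98
Roth 401(k) contribution: $5,139.54 × 0.0433 = $222.54
Total deductions = $411.16 + $46.03 + $154.52 + $421.41 + $298.09 + $51.40 + $256.98 + $222.54 = $1,862.13
Net pay = $5,139.54 − $1,862.13 = $3,277.41

$3,277.41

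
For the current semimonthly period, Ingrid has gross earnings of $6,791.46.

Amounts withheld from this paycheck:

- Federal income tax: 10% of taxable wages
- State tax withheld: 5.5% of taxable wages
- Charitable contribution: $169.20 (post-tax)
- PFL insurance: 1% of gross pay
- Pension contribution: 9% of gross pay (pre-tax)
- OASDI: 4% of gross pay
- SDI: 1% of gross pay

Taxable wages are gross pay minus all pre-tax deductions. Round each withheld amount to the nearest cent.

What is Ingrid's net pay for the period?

$4,645.62

Pension contribution: $6,791.46 × 0.09 = $611.23
Taxable wages = $6,791.46 − $611.23 = $6,180.23
State tax withheld: $6,180.23 × 0.055 = $339.91
Federal income tax: $6,180.23 × 0.1 = $618.02
PFL insurance: $6,791.46 × 0.01 = $67.91
SDI: $6,791.46 × 0.01 = $67.91
OASDI: $6,791.46 × 0.04 = $271.66
Charitable contribution: $169.20
Total deductions = $611.23 + $339.91 + $618.02 + $67.91 + $67.91 + $271.66 + $169.20 = $2,145.84
Net pay = $6,791.46 − $2,145.84 = $4,645.62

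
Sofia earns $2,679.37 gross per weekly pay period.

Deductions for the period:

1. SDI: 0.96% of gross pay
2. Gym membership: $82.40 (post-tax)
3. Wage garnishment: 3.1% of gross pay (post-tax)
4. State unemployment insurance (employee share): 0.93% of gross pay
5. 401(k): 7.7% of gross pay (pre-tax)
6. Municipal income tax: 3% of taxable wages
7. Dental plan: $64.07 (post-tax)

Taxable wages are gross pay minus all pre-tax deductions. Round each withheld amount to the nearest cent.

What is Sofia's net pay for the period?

$2,118.70

401(k): $2,679.37 × 0.077 = $206.31
Taxable wages = $2,679.37 − $206.31 = $2,473.06
Municipal income tax: $2,473.06 × 0.03 = $74.19
SDI: $2,679.37 × 0.0096 = $25.72
State unemployment insurance (employee share): $2,679.37 × 0.0093 = $24.92
Gym membership: $82.40
Wage garnishment: $2,679.37 × 0.031 = $83.06
Dental plan: $64.07
Total deductions = $206.31 + $74.19 + $25.72 + $24.92 + $82.40 + $83.06 + $64.07 = $560.67
Net pay = $2,679.37 − $560.67 = $2,118.70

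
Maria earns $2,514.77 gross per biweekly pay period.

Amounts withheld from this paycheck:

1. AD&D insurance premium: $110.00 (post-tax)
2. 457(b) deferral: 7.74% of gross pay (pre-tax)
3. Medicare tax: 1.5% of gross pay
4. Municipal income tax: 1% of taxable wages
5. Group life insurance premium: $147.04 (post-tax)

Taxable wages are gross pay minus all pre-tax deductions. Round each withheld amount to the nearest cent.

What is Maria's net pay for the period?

457(b) deferral: $2,514.77 × 0.0774 = $194.64
Taxable wages = $2,514.77 − $194.64 = $2,320.13
Municipal income tax: $2,320.13 × 0.01 = $23.20
Medicare tax: $2,514.77 × 0.015 = $37.72
Group life insurance premium: $147.04
AD&D insurance premium: $110.00
Total deductions = $194.64 + $23.20 + $37.72 + $147.04 + $110.00 = $512.60
Net pay = $2,514.77 − $512.60 = $2,002.17

$2,002.17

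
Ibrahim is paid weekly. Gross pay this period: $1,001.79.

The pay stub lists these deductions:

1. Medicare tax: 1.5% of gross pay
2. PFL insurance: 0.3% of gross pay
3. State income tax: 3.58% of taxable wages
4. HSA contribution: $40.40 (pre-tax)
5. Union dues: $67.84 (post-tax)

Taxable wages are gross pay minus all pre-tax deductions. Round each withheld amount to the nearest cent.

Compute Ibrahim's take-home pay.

HSA contribution: $40.40
Taxable wages = $1,001.79 − $40.40 = $961.39
State income tax: $961.39 × 0.0358 = $34.42
PFL insurance: $1,001.79 × 0.003 = $3.01
Medicare tax: $1,001.79 × 0.015 = $15.03
Union dues: $67.84
Total deductions = $40.40 + $34.42 + $3.01 + $15.03 + $67.84 = $160.70
Net pay = $1,001.79 − $160.70 = $841.09

$841.09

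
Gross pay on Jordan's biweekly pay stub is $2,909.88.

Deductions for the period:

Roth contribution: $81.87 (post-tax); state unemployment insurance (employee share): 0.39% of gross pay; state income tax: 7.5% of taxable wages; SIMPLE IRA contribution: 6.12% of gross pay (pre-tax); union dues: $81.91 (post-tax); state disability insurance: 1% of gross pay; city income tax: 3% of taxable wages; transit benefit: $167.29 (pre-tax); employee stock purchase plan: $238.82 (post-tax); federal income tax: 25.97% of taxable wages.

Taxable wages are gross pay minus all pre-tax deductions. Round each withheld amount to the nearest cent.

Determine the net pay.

SIMPLE IRA contribution: $2,909.88 × 0.0612 = $178.08
Transit benefit: $167.29
Pre-tax total = $178.08 + $167.29 = $345.37
Taxable wages = $2,909.88 − $345.37 = $2,564.51
Federal income tax: $2,564.51 × 0.2597 = $666.00
State income tax: $2,564.51 × 0.075 = $192.34
City income tax: $2,564.51 × 0.03 = $76.94
State unemployment insurance (employee share): $2,909.88 × 0.0039 = $11.35
State disability insurance: $2,909.88 × 0.01 = $29.10
Employee stock purchase plan: $238.82
Roth contribution: $81.87
Union dues: $81.91
Total deductions = $178.08 + $167.29 + $666.00 + $192.34 + $76.94 + $11.35 + $29.10 + $238.82 + $81.87 + $81.91 = $1,723.70
Net pay = $2,909.88 − $1,723.70 = $1,186.18

$1,186.18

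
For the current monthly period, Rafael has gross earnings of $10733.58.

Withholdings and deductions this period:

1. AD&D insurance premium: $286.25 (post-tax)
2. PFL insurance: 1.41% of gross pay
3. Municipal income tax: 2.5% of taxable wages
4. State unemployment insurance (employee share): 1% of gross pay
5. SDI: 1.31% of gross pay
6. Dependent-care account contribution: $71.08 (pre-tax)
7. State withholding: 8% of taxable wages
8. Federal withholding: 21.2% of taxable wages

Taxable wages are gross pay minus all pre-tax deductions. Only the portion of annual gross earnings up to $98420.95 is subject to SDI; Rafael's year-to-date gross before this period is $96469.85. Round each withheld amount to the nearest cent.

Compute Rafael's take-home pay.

$6712.00

Dependent-care account contribution: $71.08
Taxable wages = $10733.58 − $71.08 = $10662.50
Municipal income tax: $10662.50 × 0.025 = $266.56
Federal withholding: $10662.50 × 0.212 = $2260.45
State withholding: $10662.50 × 0.08 = $853.00
SDI: only $98420.95 − $96469.85 = $1951.10 of this check is subject → $1951.10 × 0.0131 = $25.56
State unemployment insurance (employee share): $10733.58 × 0.01 = $107.34
PFL insurance: $10733.58 × 0.0141 = $151.34
AD&D insurance premium: $286.25
Total deductions = $71.08 + $266.56 + $2260.45 + $853.00 + $25.56 + $107.34 + $151.34 + $286.25 = $4021.58
Net pay = $10733.58 − $4021.58 = $6712.00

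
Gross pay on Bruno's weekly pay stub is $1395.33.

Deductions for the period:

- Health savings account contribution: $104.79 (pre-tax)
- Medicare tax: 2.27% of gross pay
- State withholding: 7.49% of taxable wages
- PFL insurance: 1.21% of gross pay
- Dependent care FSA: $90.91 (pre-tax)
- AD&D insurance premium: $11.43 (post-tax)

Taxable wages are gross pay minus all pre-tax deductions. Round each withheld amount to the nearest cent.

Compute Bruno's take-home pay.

Health savings account contribution: $104.79
Dependent care FSA: $90.91
Pre-tax total = $104.79 + $90.91 = $195.70
Taxable wages = $1395.33 − $195.70 = $1199.63
State withholding: $1199.63 × 0.0749 = $89.85
PFL insurance: $1395.33 × 0.0121 = $16.88
Medicare tax: $1395.33 × 0.0227 = $31.67
AD&D insurance premium: $11.43
Total deductions = $104.79 + $90.91 + $89.85 + $16.88 + $31.67 + $11.43 = $345.53
Net pay = $1395.33 − $345.53 = $1049.80

$1049.80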